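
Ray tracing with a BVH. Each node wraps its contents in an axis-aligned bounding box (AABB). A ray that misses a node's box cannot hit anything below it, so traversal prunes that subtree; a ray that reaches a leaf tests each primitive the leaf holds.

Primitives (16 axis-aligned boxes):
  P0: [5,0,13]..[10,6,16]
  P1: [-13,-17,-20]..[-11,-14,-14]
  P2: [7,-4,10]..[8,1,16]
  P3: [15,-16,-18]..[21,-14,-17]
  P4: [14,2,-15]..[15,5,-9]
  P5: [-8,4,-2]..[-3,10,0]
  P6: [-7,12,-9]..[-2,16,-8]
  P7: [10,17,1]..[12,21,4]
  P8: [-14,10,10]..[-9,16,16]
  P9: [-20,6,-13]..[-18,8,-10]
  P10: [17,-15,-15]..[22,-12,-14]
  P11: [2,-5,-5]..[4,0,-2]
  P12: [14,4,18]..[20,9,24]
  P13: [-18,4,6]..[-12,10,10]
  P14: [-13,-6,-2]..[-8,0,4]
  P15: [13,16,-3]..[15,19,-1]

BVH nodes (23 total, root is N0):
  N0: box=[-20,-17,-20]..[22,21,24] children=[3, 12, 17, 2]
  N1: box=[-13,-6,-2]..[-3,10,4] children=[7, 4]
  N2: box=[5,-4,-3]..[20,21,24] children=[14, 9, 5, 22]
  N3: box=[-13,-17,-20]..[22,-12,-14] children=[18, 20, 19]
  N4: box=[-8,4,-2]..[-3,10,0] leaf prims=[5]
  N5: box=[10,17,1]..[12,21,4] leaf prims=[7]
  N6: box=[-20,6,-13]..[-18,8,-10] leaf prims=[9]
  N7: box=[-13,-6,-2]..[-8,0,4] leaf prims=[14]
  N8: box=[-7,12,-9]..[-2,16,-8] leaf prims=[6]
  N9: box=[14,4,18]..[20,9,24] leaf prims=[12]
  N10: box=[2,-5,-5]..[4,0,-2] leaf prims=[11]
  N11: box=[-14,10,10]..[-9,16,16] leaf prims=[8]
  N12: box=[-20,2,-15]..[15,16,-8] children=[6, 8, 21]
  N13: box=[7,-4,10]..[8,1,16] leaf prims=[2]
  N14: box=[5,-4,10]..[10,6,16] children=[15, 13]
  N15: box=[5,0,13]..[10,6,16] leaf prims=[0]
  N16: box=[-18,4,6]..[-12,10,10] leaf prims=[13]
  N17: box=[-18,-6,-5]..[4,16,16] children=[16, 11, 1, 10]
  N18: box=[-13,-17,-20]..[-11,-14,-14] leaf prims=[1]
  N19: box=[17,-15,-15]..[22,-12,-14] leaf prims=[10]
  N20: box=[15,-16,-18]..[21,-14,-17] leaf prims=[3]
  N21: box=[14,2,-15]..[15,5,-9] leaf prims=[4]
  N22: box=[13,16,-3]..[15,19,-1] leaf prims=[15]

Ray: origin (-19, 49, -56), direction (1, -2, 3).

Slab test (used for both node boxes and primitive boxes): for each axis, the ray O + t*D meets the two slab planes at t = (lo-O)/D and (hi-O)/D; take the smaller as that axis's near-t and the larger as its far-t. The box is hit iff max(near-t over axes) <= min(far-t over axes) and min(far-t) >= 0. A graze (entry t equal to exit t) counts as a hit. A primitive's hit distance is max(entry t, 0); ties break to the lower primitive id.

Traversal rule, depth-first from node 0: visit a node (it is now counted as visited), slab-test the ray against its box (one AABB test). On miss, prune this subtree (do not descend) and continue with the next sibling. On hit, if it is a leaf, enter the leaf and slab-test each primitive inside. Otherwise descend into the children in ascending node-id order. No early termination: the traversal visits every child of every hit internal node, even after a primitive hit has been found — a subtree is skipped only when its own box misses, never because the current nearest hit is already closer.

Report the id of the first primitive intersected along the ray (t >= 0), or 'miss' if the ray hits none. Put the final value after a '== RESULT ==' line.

Traverse from the root:
N0 x:[-1,41] y:[14,33] z:[12,80/3] -> hit [14,80/3], descend [2, 3, 12, 17]
  N2 x:[24,39] y:[14,53/2] z:[53/3,80/3] -> hit [24,53/2], descend [5, 9, 14, 22]
    N5 x:[29,31] y:[14,16] z:[19,20] -> miss, prune
    N9 x:[33,39] y:[20,45/2] z:[74/3,80/3] -> miss, prune
    N14 x:[24,29] y:[43/2,53/2] z:[22,24] -> hit [24,24], descend [13, 15]
      N13 x:[26,27] y:[24,53/2] z:[22,24] -> miss, prune
      N15 x:[24,29] y:[43/2,49/2] z:[23,24] -> hit [24,24] leaf, test {P0@t=24}
    N22 x:[32,34] y:[15,33/2] z:[53/3,55/3] -> miss, prune
  N3 x:[6,41] y:[61/2,33] z:[12,14] -> miss, prune
  N12 x:[-1,34] y:[33/2,47/2] z:[41/3,16] -> miss, prune
  N17 x:[1,23] y:[33/2,55/2] z:[17,24] -> hit [17,23], descend [1, 10, 11, 16]
    N1 x:[6,16] y:[39/2,55/2] z:[18,20] -> miss, prune
    N10 x:[21,23] y:[49/2,27] z:[17,18] -> miss, prune
    N11 x:[5,10] y:[33/2,39/2] z:[22,24] -> miss, prune
    N16 x:[1,7] y:[39/2,45/2] z:[62/3,22] -> miss, prune

Summary -> nodes [0, 2, 5, 9, 14, 13, 15, 22, 3, 12, 17, 1, 10, 11, 16]; box-tests=15; leaf-entries=1; first=P0

== RESULT ==
0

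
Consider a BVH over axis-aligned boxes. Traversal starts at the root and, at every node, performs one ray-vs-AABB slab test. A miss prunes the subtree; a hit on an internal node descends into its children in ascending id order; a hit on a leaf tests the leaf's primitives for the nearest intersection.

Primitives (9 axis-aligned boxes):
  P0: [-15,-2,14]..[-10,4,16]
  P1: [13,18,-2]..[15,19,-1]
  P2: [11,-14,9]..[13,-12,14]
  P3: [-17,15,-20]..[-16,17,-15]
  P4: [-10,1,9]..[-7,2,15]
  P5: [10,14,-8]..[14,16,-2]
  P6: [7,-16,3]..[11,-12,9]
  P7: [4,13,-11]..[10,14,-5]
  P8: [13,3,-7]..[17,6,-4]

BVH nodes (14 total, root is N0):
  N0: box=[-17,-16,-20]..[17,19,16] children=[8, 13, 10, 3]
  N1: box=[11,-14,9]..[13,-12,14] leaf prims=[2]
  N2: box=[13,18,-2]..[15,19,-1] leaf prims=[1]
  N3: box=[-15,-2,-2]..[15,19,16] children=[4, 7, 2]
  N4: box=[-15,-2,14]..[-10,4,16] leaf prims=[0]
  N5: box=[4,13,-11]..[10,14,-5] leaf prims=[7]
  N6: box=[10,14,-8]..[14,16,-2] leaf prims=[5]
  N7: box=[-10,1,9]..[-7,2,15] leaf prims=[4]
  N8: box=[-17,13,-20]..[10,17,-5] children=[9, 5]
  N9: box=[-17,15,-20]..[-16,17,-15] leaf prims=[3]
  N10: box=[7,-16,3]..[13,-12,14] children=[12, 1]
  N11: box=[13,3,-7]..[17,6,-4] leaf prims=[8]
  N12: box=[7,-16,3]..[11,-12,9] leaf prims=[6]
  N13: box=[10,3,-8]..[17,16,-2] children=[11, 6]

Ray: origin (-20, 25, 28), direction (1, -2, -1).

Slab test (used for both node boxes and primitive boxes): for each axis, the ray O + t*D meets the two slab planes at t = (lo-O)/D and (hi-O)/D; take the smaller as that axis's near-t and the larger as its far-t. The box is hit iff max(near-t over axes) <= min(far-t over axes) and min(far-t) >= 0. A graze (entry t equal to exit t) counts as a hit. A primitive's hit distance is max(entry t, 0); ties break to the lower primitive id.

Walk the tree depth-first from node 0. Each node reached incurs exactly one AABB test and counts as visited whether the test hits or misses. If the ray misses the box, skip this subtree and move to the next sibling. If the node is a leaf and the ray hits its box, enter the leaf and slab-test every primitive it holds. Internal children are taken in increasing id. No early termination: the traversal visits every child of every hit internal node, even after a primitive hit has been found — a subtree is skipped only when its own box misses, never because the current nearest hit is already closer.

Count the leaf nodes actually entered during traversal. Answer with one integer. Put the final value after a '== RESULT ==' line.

Trace the traversal:
N0 x:[3,37] y:[3,41/2] z:[12,48] -> hit [12,41/2], descend [3, 8, 10, 13]
  N3 x:[5,35] y:[3,27/2] z:[12,30] -> hit [12,27/2], descend [2, 4, 7]
    N2 x:[33,35] y:[3,7/2] z:[29,30] -> miss, prune
    N4 x:[5,10] y:[21/2,27/2] z:[12,14] -> miss, prune
    N7 x:[10,13] y:[23/2,12] z:[13,19] -> miss, prune
  N8 x:[3,30] y:[4,6] z:[33,48] -> miss, prune
  N10 x:[27,33] y:[37/2,41/2] z:[14,25] -> miss, prune
  N13 x:[30,37] y:[9/2,11] z:[30,36] -> miss, prune

Summary -> nodes [0, 3, 2, 4, 7, 8, 10, 13]; box-tests=8; leaf-entries=0; first=miss

== RESULT ==
0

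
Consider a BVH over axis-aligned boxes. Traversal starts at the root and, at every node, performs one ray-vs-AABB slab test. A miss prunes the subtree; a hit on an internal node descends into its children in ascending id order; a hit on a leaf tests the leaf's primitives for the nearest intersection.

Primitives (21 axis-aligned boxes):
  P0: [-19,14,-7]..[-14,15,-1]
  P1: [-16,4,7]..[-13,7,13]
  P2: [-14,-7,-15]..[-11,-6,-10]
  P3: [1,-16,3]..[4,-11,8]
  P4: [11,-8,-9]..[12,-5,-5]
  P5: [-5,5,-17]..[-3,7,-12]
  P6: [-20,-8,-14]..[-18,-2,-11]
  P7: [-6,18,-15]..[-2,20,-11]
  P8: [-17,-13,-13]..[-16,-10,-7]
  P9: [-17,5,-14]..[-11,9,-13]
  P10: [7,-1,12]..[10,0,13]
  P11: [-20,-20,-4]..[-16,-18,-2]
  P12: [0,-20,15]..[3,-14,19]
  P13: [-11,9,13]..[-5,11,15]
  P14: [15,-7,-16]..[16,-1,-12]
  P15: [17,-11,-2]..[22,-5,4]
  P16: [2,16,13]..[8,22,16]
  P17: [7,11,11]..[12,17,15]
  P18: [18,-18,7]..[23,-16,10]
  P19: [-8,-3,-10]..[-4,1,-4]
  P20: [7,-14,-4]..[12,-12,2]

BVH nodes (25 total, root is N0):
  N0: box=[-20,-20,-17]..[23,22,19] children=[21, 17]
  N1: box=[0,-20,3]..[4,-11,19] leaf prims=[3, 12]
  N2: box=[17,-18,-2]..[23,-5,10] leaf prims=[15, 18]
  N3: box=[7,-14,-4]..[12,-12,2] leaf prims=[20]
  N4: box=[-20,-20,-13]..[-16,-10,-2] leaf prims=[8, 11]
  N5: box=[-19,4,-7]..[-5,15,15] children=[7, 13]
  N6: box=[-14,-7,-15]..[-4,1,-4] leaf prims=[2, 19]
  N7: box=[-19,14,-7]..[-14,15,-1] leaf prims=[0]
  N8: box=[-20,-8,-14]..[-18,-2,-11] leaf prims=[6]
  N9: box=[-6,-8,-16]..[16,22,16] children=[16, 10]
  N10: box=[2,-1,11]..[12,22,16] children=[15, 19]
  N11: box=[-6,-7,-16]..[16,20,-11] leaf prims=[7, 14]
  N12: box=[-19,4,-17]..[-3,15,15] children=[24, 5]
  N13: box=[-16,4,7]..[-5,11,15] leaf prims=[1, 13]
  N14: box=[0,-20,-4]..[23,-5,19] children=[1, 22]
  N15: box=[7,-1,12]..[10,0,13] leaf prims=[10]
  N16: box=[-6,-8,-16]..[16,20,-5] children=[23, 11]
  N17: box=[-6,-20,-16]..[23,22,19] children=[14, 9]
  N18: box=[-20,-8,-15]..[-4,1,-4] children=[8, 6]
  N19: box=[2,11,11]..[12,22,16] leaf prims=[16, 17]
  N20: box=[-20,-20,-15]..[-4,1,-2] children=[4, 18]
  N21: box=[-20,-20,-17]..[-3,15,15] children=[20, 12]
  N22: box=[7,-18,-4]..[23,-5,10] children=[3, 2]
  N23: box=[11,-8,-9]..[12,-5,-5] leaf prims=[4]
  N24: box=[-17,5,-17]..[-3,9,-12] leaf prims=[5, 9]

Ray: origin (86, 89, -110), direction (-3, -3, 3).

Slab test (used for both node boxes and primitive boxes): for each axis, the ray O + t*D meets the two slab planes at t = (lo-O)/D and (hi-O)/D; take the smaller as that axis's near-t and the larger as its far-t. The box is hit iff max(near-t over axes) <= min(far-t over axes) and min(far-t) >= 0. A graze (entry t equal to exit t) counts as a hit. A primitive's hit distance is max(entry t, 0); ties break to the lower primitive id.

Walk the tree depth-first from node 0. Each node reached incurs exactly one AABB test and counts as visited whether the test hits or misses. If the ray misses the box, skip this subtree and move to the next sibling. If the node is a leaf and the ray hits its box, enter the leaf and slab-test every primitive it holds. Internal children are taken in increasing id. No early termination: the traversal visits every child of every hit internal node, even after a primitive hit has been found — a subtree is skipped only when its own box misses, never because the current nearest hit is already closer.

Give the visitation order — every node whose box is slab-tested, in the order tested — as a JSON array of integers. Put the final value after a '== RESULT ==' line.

Trace the traversal:
N0 x:[21,106/3] y:[67/3,109/3] z:[31,43] -> hit [31,106/3], descend [17, 21]
  N17 x:[21,92/3] y:[67/3,109/3] z:[94/3,43] -> miss, prune
  N21 x:[89/3,106/3] y:[74/3,109/3] z:[31,125/3] -> hit [31,106/3], descend [12, 20]
    N12 x:[89/3,35] y:[74/3,85/3] z:[31,125/3] -> miss, prune
    N20 x:[30,106/3] y:[88/3,109/3] z:[95/3,36] -> hit [95/3,106/3], descend [4, 18]
      N4 x:[34,106/3] y:[33,109/3] z:[97/3,36] -> hit [34,106/3] leaf, test {P8@t=34, P11(miss)}
      N18 x:[30,106/3] y:[88/3,97/3] z:[95/3,106/3] -> hit [95/3,97/3], descend [6, 8]
        N6 x:[30,100/3] y:[88/3,32] z:[95/3,106/3] -> hit [95/3,32] leaf, test {P2(miss), P19(miss)}
        N8 x:[104/3,106/3] y:[91/3,97/3] z:[32,33] -> miss, prune

Visited [0, 17, 21, 12, 20, 4, 18, 6, 8]. Tests: 9 box, 2 leaf. Nearest: P8.

== RESULT ==
[0, 17, 21, 12, 20, 4, 18, 6, 8]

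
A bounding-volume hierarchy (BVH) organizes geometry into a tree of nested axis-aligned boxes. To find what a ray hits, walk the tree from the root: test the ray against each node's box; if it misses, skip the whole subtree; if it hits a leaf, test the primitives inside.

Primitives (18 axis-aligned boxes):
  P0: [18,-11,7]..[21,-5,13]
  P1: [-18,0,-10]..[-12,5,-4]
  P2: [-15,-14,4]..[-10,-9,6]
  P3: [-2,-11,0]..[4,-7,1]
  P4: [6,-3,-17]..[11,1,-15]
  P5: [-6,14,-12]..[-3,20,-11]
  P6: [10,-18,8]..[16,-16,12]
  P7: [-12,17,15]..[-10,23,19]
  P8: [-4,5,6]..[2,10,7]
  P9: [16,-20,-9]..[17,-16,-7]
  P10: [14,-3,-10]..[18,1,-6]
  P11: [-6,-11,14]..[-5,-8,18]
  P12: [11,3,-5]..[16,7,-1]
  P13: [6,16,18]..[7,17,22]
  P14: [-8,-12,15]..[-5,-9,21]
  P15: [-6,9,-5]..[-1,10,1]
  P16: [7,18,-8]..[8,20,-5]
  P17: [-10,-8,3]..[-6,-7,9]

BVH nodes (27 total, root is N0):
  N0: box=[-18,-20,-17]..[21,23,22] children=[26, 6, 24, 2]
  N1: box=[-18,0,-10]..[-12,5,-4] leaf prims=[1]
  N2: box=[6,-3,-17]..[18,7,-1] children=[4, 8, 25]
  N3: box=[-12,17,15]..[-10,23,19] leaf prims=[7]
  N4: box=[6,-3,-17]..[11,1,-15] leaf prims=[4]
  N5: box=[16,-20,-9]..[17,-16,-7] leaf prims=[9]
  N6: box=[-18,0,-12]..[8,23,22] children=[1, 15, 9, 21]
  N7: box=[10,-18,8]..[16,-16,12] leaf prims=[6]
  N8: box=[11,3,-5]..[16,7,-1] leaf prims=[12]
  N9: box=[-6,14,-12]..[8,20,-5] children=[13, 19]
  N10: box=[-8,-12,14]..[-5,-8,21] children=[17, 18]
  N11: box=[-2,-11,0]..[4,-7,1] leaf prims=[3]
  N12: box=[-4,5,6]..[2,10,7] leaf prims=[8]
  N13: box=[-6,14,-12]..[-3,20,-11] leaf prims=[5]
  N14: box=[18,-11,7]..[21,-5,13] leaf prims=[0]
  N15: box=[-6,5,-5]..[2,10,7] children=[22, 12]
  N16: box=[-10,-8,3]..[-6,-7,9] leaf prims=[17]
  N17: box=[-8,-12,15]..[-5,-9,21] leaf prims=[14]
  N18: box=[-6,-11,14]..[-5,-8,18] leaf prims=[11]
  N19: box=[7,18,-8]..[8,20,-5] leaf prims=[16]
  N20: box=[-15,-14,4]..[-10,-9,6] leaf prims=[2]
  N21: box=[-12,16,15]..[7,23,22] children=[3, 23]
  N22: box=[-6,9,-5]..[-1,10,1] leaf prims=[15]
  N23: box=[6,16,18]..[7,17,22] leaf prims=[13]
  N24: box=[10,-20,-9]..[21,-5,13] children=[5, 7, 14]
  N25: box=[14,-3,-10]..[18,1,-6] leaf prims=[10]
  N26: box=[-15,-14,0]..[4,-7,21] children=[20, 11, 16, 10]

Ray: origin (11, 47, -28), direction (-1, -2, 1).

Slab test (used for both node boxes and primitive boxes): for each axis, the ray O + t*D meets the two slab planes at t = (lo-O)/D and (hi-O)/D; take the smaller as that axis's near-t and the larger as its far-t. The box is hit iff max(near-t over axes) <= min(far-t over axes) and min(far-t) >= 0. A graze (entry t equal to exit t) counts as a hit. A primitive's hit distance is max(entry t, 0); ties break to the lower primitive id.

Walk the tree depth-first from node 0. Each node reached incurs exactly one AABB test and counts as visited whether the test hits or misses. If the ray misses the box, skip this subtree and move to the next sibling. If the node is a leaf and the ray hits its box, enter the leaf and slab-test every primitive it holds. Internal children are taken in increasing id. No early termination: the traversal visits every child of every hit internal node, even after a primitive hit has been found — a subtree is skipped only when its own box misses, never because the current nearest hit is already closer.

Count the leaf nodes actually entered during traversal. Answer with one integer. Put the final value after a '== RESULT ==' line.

Traverse from the root:
N0 x:[-10,29] y:[12,67/2] z:[11,50] -> hit [12,29], descend [2, 6, 24, 26]
  N2 x:[-7,5] y:[20,25] z:[11,27] -> miss, prune
  N6 x:[3,29] y:[12,47/2] z:[16,50] -> hit [16,47/2], descend [1, 9, 15, 21]
    N1 x:[23,29] y:[21,47/2] z:[18,24] -> hit [23,47/2] leaf, test {P1@t=23}
    N9 x:[3,17] y:[27/2,33/2] z:[16,23] -> hit [16,33/2], descend [13, 19]
      N13 x:[14,17] y:[27/2,33/2] z:[16,17] -> hit [16,33/2] leaf, test {P5@t=16}
      N19 x:[3,4] y:[27/2,29/2] z:[20,23] -> miss, prune
    N15 x:[9,17] y:[37/2,21] z:[23,35] -> miss, prune
    N21 x:[4,23] y:[12,31/2] z:[43,50] -> miss, prune
  N24 x:[-10,1] y:[26,67/2] z:[19,41] -> miss, prune
  N26 x:[7,26] y:[27,61/2] z:[28,49] -> miss, prune

Summary -> nodes [0, 2, 6, 1, 9, 13, 19, 15, 21, 24, 26]; box-tests=11; leaf-entries=2; first=P5

== RESULT ==
2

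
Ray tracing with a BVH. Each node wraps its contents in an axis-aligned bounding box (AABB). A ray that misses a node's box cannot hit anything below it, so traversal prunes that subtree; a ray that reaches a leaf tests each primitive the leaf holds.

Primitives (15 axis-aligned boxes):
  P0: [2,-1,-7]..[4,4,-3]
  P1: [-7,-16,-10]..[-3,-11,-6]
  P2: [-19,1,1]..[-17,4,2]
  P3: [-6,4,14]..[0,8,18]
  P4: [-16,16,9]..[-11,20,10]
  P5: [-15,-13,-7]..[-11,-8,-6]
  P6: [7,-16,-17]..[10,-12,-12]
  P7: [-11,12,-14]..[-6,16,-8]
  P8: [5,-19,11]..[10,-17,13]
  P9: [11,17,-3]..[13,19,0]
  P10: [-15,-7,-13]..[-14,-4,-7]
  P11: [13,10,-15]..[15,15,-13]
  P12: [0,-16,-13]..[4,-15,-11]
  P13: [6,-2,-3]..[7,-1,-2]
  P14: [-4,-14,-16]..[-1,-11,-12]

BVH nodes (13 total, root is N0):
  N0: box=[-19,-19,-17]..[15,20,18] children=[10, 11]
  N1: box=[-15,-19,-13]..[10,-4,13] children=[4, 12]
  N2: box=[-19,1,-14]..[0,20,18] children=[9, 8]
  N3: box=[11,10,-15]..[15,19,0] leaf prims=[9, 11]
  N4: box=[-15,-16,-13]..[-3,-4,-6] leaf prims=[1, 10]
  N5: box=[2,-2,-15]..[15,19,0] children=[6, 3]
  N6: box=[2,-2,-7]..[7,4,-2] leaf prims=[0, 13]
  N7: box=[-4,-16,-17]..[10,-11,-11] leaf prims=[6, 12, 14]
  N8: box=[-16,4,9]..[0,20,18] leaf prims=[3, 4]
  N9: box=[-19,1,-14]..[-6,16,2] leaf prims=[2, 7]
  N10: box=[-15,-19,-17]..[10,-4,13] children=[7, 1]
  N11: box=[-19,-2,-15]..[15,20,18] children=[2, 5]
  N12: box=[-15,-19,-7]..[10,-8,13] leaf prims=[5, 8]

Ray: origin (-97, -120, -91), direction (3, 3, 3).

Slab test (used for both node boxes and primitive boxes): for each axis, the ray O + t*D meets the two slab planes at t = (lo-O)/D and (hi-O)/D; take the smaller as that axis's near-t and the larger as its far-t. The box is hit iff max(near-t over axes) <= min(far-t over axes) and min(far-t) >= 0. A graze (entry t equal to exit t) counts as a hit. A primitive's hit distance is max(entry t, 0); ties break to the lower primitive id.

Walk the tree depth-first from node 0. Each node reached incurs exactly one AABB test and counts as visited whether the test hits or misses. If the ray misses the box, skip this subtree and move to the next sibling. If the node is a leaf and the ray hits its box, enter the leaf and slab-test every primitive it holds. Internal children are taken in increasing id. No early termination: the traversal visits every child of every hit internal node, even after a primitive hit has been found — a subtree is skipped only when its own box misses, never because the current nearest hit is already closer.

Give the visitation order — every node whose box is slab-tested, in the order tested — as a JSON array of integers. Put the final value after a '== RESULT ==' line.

Walk:
N0 x:[26,112/3] y:[101/3,140/3] z:[74/3,109/3] -> hit [101/3,109/3], descend [10, 11]
  N10 x:[82/3,107/3] y:[101/3,116/3] z:[74/3,104/3] -> hit [101/3,104/3], descend [1, 7]
    N1 x:[82/3,107/3] y:[101/3,116/3] z:[26,104/3] -> hit [101/3,104/3], descend [4, 12]
      N4 x:[82/3,94/3] y:[104/3,116/3] z:[26,85/3] -> miss, prune
      N12 x:[82/3,107/3] y:[101/3,112/3] z:[28,104/3] -> hit [101/3,104/3] leaf, test {P5(miss), P8@t=34}
    N7 x:[31,107/3] y:[104/3,109/3] z:[74/3,80/3] -> miss, prune
  N11 x:[26,112/3] y:[118/3,140/3] z:[76/3,109/3] -> miss, prune

order=[0, 10, 1, 4, 12, 7, 11]  |boxes|=7  |leaves|=1  hit=P8

== RESULT ==
[0, 10, 1, 4, 12, 7, 11]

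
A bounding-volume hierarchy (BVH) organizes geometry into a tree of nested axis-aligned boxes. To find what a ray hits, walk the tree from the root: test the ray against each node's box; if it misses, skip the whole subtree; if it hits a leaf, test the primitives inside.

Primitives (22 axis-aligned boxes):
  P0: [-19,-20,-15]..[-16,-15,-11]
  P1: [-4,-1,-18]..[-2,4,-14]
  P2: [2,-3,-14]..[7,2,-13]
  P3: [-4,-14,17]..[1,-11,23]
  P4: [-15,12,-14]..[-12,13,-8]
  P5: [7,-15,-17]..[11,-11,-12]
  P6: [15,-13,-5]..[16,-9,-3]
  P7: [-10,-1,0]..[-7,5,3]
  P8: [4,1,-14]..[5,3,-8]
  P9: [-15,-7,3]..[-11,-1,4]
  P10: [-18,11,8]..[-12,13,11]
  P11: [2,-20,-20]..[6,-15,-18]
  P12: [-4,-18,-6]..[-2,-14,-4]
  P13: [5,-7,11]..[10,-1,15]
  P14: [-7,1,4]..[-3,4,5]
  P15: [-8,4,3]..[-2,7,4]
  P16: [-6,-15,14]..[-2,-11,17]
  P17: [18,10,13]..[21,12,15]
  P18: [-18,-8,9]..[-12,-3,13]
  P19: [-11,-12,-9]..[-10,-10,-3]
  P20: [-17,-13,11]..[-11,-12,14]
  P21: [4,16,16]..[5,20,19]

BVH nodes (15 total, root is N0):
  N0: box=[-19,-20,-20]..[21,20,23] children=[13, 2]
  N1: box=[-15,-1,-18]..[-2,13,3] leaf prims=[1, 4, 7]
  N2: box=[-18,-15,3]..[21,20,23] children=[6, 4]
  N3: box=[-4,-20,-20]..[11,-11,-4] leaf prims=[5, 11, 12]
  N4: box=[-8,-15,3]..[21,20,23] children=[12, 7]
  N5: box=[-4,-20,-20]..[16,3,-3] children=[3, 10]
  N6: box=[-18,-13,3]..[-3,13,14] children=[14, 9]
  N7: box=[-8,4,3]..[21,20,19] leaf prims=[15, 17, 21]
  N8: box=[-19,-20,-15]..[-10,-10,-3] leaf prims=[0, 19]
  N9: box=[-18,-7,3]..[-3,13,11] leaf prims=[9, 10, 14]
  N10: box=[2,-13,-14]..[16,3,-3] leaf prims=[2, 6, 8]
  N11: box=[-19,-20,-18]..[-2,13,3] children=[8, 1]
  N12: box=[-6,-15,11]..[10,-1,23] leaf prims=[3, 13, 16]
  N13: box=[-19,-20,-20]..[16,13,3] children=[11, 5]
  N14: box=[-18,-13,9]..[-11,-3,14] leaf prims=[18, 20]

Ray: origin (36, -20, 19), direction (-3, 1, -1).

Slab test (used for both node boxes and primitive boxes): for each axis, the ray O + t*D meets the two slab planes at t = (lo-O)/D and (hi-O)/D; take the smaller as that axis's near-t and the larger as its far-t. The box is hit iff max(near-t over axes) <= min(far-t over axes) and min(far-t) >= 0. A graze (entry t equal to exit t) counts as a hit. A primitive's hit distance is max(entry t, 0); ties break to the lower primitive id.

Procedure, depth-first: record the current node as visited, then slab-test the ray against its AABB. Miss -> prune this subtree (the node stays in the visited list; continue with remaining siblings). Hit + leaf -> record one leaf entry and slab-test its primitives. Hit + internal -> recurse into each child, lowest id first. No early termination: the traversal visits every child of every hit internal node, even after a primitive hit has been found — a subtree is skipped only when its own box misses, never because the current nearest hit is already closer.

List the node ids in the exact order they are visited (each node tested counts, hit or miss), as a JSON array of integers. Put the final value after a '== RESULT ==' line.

Trace the traversal:
N0 x:[5,55/3] y:[0,40] z:[-4,39] -> hit [5,55/3], descend [2, 13]
  N2 x:[5,18] y:[5,40] z:[-4,16] -> hit [5,16], descend [4, 6]
    N4 x:[5,44/3] y:[5,40] z:[-4,16] -> hit [5,44/3], descend [7, 12]
      N7 x:[5,44/3] y:[24,40] z:[0,16] -> miss, prune
      N12 x:[26/3,14] y:[5,19] z:[-4,8] -> miss, prune
    N6 x:[13,18] y:[7,33] z:[5,16] -> hit [13,16], descend [9, 14]
      N9 x:[13,18] y:[13,33] z:[8,16] -> hit [13,16] leaf, test {P9@t=47/3, P10(miss), P14(miss)}
      N14 x:[47/3,18] y:[7,17] z:[5,10] -> miss, prune
  N13 x:[20/3,55/3] y:[0,33] z:[16,39] -> hit [16,55/3], descend [5, 11]
    N5 x:[20/3,40/3] y:[0,23] z:[22,39] -> miss, prune
    N11 x:[38/3,55/3] y:[0,33] z:[16,37] -> hit [16,55/3], descend [1, 8]
      N1 x:[38/3,17] y:[19,33] z:[16,37] -> miss, prune
      N8 x:[46/3,55/3] y:[0,10] z:[22,34] -> miss, prune

order=[0, 2, 4, 7, 12, 6, 9, 14, 13, 5, 11, 1, 8]  |boxes|=13  |leaves|=1  hit=P9

== RESULT ==
[0, 2, 4, 7, 12, 6, 9, 14, 13, 5, 11, 1, 8]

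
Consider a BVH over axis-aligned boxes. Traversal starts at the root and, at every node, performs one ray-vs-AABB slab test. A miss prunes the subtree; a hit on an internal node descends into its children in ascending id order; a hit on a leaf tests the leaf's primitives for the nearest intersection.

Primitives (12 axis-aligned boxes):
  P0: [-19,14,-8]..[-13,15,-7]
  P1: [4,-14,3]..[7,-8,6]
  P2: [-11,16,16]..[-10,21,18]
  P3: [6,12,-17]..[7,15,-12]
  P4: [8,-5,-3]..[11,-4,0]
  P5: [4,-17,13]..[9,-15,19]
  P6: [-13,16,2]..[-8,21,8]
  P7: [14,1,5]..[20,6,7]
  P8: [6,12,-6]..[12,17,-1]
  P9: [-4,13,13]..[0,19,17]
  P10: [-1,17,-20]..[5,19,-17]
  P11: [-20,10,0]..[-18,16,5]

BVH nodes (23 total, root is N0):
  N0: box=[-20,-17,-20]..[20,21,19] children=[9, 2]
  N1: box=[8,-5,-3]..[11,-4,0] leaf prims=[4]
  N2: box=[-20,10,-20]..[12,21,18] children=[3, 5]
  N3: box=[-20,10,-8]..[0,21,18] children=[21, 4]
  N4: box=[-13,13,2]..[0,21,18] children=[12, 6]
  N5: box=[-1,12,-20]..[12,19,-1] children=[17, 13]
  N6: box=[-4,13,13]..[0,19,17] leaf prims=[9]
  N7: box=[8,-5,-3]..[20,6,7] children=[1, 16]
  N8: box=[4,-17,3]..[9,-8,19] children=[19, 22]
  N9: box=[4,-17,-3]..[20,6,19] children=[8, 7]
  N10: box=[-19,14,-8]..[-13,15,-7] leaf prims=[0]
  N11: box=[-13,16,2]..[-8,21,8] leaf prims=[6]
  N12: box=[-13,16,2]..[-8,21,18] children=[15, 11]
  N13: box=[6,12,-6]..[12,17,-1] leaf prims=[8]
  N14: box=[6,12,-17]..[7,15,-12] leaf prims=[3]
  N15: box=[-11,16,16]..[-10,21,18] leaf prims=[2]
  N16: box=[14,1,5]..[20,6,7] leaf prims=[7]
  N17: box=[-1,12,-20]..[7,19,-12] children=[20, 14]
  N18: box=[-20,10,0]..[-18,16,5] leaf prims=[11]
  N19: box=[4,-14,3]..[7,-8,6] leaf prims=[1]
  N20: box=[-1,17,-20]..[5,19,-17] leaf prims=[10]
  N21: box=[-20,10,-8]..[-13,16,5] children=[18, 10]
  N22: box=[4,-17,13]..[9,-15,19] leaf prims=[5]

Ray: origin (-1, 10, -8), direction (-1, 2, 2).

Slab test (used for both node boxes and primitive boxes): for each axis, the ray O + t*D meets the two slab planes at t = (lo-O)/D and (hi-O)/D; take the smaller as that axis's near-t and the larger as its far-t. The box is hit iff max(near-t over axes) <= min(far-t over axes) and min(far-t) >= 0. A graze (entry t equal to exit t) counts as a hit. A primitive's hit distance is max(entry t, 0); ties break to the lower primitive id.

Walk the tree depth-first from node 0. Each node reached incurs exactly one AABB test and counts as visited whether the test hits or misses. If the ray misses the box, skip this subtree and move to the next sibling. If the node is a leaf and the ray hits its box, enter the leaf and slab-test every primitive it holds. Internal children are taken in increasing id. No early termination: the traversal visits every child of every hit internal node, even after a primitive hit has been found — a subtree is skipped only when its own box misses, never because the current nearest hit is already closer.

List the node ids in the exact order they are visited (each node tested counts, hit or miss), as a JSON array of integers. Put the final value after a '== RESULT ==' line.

Trace the traversal:
N0 x:[-21,19] y:[-27/2,11/2] z:[-6,27/2] -> hit [-6,11/2], descend [2, 9]
  N2 x:[-13,19] y:[0,11/2] z:[-6,13] -> hit [0,11/2], descend [3, 5]
    N3 x:[-1,19] y:[0,11/2] z:[0,13] -> hit [0,11/2], descend [4, 21]
      N4 x:[-1,12] y:[3/2,11/2] z:[5,13] -> hit [5,11/2], descend [6, 12]
        N6 x:[-1,3] y:[3/2,9/2] z:[21/2,25/2] -> miss, prune
        N12 x:[7,12] y:[3,11/2] z:[5,13] -> miss, prune
      N21 x:[12,19] y:[0,3] z:[0,13/2] -> miss, prune
    N5 x:[-13,0] y:[1,9/2] z:[-6,7/2] -> miss, prune
  N9 x:[-21,-5] y:[-27/2,-2] z:[5/2,27/2] -> miss, prune

order=[0, 2, 3, 4, 6, 12, 21, 5, 9]  |boxes|=9  |leaves|=0  hit=miss

== RESULT ==
[0, 2, 3, 4, 6, 12, 21, 5, 9]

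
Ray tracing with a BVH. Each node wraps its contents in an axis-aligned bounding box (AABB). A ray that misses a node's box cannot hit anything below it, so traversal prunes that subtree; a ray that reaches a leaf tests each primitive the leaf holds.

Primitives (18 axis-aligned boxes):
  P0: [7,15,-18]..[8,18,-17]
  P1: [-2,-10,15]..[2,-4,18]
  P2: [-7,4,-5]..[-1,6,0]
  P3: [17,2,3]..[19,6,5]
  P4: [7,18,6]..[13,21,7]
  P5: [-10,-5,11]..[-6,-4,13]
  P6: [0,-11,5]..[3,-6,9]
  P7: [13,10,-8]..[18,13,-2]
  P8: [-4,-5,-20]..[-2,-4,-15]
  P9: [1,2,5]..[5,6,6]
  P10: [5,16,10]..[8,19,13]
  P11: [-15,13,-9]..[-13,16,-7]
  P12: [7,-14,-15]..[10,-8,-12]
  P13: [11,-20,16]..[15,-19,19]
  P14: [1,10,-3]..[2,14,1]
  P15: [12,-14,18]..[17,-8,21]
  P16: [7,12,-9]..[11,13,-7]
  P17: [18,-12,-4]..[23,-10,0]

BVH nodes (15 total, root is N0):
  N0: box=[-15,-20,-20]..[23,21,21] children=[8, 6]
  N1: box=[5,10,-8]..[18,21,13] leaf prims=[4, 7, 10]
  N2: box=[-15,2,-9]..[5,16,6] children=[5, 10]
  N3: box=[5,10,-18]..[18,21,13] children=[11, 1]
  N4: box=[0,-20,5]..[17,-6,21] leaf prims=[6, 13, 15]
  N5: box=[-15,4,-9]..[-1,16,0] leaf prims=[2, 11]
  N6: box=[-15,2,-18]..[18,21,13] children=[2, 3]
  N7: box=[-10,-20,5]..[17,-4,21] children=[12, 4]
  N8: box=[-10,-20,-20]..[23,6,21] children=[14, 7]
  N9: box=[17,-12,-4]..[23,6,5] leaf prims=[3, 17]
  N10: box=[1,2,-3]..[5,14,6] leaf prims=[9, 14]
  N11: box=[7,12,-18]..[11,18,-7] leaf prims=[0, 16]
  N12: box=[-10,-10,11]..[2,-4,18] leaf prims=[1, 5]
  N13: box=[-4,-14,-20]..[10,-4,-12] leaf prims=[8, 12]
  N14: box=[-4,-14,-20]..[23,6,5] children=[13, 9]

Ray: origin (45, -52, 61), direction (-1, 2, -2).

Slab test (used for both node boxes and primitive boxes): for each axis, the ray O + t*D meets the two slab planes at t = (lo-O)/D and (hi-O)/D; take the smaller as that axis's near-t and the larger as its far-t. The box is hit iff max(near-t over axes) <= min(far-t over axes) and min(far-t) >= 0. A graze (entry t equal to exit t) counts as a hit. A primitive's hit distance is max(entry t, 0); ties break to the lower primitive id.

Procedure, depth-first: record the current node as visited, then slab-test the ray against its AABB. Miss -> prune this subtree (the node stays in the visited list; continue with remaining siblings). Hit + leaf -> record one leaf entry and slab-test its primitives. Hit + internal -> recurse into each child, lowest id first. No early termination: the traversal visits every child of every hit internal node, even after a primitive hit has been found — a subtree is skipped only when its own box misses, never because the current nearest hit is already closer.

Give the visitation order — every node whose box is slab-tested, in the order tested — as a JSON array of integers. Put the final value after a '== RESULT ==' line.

Walk:
N0 x:[22,60] y:[16,73/2] z:[20,81/2] -> hit [22,73/2], descend [6, 8]
  N6 x:[27,60] y:[27,73/2] z:[24,79/2] -> hit [27,73/2], descend [2, 3]
    N2 x:[40,60] y:[27,34] z:[55/2,35] -> miss, prune
    N3 x:[27,40] y:[31,73/2] z:[24,79/2] -> hit [31,73/2], descend [1, 11]
      N1 x:[27,40] y:[31,73/2] z:[24,69/2] -> hit [31,69/2] leaf, test {P4(miss), P7@t=63/2, P10(miss)}
      N11 x:[34,38] y:[32,35] z:[34,79/2] -> hit [34,35] leaf, test {P0(miss), P16(miss)}
  N8 x:[22,55] y:[16,29] z:[20,81/2] -> hit [22,29], descend [7, 14]
    N7 x:[28,55] y:[16,24] z:[20,28] -> miss, prune
    N14 x:[22,49] y:[19,29] z:[28,81/2] -> hit [28,29], descend [9, 13]
      N9 x:[22,28] y:[20,29] z:[28,65/2] -> hit [28,28] leaf, test {P3@t=28, P17(miss)}
      N13 x:[35,49] y:[19,24] z:[73/2,81/2] -> miss, prune

Visited [0, 6, 2, 3, 1, 11, 8, 7, 14, 9, 13]. Tests: 11 box, 3 leaf. Nearest: P3.

== RESULT ==
[0, 6, 2, 3, 1, 11, 8, 7, 14, 9, 13]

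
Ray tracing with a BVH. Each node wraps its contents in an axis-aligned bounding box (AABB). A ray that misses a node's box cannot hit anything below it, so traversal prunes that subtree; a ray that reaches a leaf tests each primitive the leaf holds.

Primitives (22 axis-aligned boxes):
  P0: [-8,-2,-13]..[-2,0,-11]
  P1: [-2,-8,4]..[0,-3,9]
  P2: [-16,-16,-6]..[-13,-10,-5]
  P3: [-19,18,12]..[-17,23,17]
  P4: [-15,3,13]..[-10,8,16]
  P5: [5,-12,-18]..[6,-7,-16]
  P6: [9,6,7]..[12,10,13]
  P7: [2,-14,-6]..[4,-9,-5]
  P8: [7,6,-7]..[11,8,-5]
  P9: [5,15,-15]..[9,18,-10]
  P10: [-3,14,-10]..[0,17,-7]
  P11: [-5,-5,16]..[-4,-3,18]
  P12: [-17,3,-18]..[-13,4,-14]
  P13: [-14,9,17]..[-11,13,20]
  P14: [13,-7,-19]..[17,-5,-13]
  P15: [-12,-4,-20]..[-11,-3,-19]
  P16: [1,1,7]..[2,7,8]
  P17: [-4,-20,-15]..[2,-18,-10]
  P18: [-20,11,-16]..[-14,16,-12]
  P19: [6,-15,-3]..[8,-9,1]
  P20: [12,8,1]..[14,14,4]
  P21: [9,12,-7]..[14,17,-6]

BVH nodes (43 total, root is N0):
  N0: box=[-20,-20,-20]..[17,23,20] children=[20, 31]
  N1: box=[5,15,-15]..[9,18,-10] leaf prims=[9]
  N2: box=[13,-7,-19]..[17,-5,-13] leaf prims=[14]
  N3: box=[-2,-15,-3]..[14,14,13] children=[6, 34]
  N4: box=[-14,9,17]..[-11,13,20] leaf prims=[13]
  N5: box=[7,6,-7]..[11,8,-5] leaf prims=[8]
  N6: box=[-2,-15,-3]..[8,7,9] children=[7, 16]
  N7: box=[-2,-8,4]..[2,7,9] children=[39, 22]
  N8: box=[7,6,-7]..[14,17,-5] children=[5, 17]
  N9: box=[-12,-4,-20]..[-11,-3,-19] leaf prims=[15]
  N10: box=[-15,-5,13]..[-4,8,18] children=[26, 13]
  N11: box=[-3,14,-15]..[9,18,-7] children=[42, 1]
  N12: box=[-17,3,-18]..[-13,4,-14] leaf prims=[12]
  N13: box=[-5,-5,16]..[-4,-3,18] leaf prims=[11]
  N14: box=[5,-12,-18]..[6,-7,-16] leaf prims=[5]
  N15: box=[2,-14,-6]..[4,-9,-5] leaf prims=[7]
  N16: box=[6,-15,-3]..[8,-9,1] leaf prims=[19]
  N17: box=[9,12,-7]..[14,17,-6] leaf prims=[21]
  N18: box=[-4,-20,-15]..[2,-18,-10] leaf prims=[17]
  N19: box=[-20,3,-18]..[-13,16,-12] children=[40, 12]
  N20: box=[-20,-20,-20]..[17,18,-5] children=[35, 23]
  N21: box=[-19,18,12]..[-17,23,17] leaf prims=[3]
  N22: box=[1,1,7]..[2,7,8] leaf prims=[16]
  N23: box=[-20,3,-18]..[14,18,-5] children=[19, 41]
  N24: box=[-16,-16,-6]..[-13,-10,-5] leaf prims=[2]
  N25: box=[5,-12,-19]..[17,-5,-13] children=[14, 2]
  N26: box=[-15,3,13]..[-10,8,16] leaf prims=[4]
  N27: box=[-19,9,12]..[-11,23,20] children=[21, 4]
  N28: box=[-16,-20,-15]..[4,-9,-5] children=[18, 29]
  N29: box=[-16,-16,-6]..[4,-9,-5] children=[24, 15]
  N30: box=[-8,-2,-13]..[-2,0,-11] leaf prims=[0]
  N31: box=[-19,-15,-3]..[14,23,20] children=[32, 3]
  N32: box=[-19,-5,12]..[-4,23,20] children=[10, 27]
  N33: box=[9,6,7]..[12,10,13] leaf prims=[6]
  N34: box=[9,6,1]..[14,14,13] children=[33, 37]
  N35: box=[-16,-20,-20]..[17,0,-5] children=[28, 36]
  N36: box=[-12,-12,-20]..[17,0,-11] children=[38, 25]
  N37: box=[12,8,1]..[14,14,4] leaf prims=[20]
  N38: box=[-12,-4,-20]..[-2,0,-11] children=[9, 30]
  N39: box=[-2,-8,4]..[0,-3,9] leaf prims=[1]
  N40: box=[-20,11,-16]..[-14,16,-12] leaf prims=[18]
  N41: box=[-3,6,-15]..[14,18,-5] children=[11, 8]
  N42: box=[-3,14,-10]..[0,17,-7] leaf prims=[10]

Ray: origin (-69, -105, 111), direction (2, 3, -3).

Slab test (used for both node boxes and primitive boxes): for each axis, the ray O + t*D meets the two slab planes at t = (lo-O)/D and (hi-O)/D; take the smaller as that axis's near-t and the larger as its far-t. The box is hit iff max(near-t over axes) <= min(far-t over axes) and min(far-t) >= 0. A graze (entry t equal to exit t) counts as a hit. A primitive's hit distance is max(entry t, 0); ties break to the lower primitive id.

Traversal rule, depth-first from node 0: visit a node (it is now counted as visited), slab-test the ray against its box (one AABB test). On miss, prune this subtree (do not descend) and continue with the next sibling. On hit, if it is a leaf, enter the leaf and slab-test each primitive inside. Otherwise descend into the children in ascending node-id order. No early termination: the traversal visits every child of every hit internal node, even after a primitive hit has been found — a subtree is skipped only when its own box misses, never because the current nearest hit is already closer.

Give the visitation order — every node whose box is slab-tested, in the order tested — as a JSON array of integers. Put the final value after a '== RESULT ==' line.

Walk:
N0 x:[49/2,43] y:[85/3,128/3] z:[91/3,131/3] -> hit [91/3,128/3], descend [20, 31]
  N20 x:[49/2,43] y:[85/3,41] z:[116/3,131/3] -> hit [116/3,41], descend [23, 35]
    N23 x:[49/2,83/2] y:[36,41] z:[116/3,43] -> hit [116/3,41], descend [19, 41]
      N19 x:[49/2,28] y:[36,121/3] z:[41,43] -> miss, prune
      N41 x:[33,83/2] y:[37,41] z:[116/3,42] -> hit [116/3,41], descend [8, 11]
        N8 x:[38,83/2] y:[37,122/3] z:[116/3,118/3] -> hit [116/3,118/3], descend [5, 17]
          N5 x:[38,40] y:[37,113/3] z:[116/3,118/3] -> miss, prune
          N17 x:[39,83/2] y:[39,122/3] z:[39,118/3] -> hit [39,118/3] leaf, test {P21@t=39}
        N11 x:[33,39] y:[119/3,41] z:[118/3,42] -> miss, prune
    N35 x:[53/2,43] y:[85/3,35] z:[116/3,131/3] -> miss, prune
  N31 x:[25,83/2] y:[30,128/3] z:[91/3,38] -> hit [91/3,38], descend [3, 32]
    N3 x:[67/2,83/2] y:[30,119/3] z:[98/3,38] -> hit [67/2,38], descend [6, 34]
      N6 x:[67/2,77/2] y:[30,112/3] z:[34,38] -> hit [34,112/3], descend [7, 16]
        N7 x:[67/2,71/2] y:[97/3,112/3] z:[34,107/3] -> hit [34,71/2], descend [22, 39]
          N22 x:[35,71/2] y:[106/3,112/3] z:[103/3,104/3] -> miss, prune
          N39 x:[67/2,69/2] y:[97/3,34] z:[34,107/3] -> hit [34,34] leaf, test {P1@t=34}
        N16 x:[75/2,77/2] y:[30,32] z:[110/3,38] -> miss, prune
      N34 x:[39,83/2] y:[37,119/3] z:[98/3,110/3] -> miss, prune
    N32 x:[25,65/2] y:[100/3,128/3] z:[91/3,33] -> miss, prune

19 AABB tests over nodes [0, 20, 23, 19, 41, 8, 5, 17, 11, 35, 31, 3, 6, 7, 22, 39, 16, 34, 32]; 2 leaves entered; closest P1.

== RESULT ==
[0, 20, 23, 19, 41, 8, 5, 17, 11, 35, 31, 3, 6, 7, 22, 39, 16, 34, 32]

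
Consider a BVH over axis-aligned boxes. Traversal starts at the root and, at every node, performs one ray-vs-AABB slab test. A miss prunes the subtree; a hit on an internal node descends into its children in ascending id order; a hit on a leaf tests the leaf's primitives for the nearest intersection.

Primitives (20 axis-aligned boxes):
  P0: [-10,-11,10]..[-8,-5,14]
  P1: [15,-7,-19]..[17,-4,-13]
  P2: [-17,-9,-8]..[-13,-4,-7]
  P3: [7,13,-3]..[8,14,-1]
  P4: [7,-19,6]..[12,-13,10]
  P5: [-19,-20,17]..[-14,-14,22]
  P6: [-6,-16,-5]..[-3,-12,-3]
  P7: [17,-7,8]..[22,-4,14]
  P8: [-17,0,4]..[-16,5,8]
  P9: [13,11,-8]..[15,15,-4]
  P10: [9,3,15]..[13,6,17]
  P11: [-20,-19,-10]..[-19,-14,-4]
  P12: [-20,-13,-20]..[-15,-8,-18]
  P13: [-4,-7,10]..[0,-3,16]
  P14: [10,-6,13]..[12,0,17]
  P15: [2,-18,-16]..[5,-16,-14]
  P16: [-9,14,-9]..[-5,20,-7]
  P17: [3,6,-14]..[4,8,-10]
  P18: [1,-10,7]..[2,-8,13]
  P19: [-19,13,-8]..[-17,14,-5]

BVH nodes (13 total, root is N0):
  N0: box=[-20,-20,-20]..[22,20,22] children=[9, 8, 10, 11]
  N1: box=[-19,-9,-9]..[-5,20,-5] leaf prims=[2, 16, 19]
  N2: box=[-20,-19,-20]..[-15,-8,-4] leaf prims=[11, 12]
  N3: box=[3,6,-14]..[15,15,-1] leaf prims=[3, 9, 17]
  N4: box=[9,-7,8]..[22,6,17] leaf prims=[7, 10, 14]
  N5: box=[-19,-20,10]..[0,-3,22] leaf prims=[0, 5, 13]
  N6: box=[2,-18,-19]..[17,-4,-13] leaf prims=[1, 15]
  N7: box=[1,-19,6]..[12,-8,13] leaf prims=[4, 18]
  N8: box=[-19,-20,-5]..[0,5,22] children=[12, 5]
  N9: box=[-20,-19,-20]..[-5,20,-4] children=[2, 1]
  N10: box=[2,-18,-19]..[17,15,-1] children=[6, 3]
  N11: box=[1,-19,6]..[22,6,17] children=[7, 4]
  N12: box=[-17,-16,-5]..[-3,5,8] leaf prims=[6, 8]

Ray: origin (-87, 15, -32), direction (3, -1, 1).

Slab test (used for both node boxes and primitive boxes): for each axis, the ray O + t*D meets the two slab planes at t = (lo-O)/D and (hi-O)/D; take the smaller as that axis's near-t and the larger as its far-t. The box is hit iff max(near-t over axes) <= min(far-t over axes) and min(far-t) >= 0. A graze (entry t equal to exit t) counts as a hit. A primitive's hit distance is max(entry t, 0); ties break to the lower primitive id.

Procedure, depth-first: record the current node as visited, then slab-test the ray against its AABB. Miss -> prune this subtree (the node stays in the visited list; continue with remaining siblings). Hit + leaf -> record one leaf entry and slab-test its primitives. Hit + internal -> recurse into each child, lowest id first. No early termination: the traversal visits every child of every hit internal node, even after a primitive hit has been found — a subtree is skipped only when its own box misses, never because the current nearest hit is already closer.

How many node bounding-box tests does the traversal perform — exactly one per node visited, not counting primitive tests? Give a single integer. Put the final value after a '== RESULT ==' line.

Walk:
N0 x:[67/3,109/3] y:[-5,35] z:[12,54] -> hit [67/3,35], descend [8, 9, 10, 11]
  N8 x:[68/3,29] y:[10,35] z:[27,54] -> hit [27,29], descend [5, 12]
    N5 x:[68/3,29] y:[18,35] z:[42,54] -> miss, prune
    N12 x:[70/3,28] y:[10,31] z:[27,40] -> hit [27,28] leaf, test {P6@t=27, P8(miss)}
  N9 x:[67/3,82/3] y:[-5,34] z:[12,28] -> hit [67/3,82/3], descend [1, 2]
    N1 x:[68/3,82/3] y:[-5,24] z:[23,27] -> hit [23,24] leaf, test {P2@t=24, P16(miss), P19(miss)}
    N2 x:[67/3,24] y:[23,34] z:[12,28] -> hit [23,24] leaf, test {P11(miss), P12(miss)}
  N10 x:[89/3,104/3] y:[0,33] z:[13,31] -> hit [89/3,31], descend [3, 6]
    N3 x:[30,34] y:[0,9] z:[18,31] -> miss, prune
    N6 x:[89/3,104/3] y:[19,33] z:[13,19] -> miss, prune
  N11 x:[88/3,109/3] y:[9,34] z:[38,49] -> miss, prune

Summary -> nodes [0, 8, 5, 12, 9, 1, 2, 10, 3, 6, 11]; box-tests=11; leaf-entries=3; first=P2

== RESULT ==
11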